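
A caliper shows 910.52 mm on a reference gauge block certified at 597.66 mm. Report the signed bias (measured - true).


Systematic error = measured - true
= 910.52 - 597.66
= 312.8600

312.8600


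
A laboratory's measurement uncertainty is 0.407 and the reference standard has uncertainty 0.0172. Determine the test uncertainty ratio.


TUR = u_lab / u_ref
= 0.407 / 0.0172
= 23.6628

23.6628


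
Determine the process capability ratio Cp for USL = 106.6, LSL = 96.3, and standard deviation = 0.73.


Cp = (USL - LSL) / (6 * sigma)
= (106.6 - 96.3) / (6 * 0.73)
= 10.3000 / 4.3800
= 2.3516

2.3516


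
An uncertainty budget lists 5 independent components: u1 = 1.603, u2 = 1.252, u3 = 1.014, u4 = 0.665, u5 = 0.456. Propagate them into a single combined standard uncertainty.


uc = sqrt(1.603^2 + 1.252^2 + 1.014^2 + 0.665^2 + 0.456^2)
uc = sqrt(5.81547)
uc = 2.4115

2.4115


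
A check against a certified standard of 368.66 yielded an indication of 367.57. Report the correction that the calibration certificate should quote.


Correction = standard - reading
= 368.66 - 367.57
= 1.0900

1.0900


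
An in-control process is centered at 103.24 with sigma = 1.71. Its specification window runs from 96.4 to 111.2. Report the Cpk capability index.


Cpu = (USL - mean) / (3*sigma) = (111.2 - 103.24) / (3*1.71) = 1.5517
Cpl = (mean - LSL) / (3*sigma) = (103.24 - 96.4) / (3*1.71) = 1.3333
Cpk = min(Cpu, Cpl) = 1.3333

1.3333


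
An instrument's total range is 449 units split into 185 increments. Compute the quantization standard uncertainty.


resolution = range / divisions
resolution = 449 / 185 = 2.427027
u_res = resolution / (2*sqrt(3))
u_res = 2.427027 / 3.4641016
u_res = 0.7006

0.7006


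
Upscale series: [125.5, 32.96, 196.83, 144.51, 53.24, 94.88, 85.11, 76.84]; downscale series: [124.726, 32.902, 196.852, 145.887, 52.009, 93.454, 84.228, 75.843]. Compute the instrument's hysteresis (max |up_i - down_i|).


|125.5 - 124.726| = 0.7740
|32.96 - 32.902| = 0.0580
|196.83 - 196.852| = 0.0220
|144.51 - 145.887| = 1.3770
|53.24 - 52.009| = 1.2310
|94.88 - 93.454| = 1.4260
|85.11 - 84.228| = 0.8820
|76.84 - 75.843| = 0.9970
hysteresis = max(diffs) = 1.4260

1.4260


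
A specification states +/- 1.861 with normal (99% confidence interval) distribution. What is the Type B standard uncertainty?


u_B = half_width / 2.576
u_B = 1.861 / 2.576
u_B = 0.7224

0.7224


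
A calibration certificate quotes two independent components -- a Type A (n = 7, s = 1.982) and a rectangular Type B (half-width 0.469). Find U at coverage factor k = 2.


u_A = s / sqrt(n) = 1.982 / sqrt(7) = 0.74912559
u_B = half_width / sqrt(3) = 0.469 / sqrt(3) = 0.27077728
uc = sqrt(u_A^2 + u_B^2) = sqrt(0.74912559^2 + 0.27077728^2) = 0.79656104
U = k * uc = 2 * 0.79656104
U = 1.5931

1.5931


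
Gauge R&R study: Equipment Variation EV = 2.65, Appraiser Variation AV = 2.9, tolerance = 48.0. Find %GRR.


GRR = sqrt(EV^2 + AV^2) = sqrt(2.65^2 + 2.9^2) = 3.9284221
%GRR = GRR / tol * 100 = 3.9284221 / 48.0 * 100
%GRR = 8.1842

8.1842


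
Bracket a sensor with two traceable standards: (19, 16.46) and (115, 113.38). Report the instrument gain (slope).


slope = (y2 - y1) / (x2 - x1)
= (113.38 - 16.46) / (115 - 19)
= 96.9200 / 96
= 1.0096

1.0096


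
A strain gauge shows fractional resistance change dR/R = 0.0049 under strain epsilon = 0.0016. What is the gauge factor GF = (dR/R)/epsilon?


GF = (dR/R) / epsilon
= 0.0049 / 0.0016
= 3.0625

3.0625


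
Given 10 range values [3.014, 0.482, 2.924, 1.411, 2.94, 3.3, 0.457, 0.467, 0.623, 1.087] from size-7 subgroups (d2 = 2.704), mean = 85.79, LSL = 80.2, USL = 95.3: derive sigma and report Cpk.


R_bar = (3.014 + 0.482 + 2.924 + 1.411 + 2.94 + 3.3 + 0.457 + 0.467 + 0.623 + 1.087) / 10 = 1.6705
sigma = R_bar / d2 = 1.6705 / 2.704 = 0.61778846
Cp = (USL - LSL)/(6*sigma) = (95.3 - 80.2)/(6*0.61778846) = 4.0737
Cpu = (95.3 - 85.79)/(3*0.61778846) = 5.1312
Cpl = (85.79 - 80.2)/(3*0.61778846) = 3.0161
Cpk = min(Cpu, Cpl) = 3.0161

3.0161


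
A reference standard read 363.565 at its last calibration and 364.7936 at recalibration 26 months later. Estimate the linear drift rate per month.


rate = (v2 - v1) / months
= (364.7936 - 363.565) / 26
= 1.2286 / 26
= 0.0473

0.0473


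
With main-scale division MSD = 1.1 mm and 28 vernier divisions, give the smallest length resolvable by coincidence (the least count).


LC = MSD / n_div
= 1.1 / 28
= 0.0393

0.0393


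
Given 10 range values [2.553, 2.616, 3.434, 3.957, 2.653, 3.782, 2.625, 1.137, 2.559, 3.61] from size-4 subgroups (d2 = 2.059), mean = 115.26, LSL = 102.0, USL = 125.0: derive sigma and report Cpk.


R_bar = (2.553 + 2.616 + 3.434 + 3.957 + 2.653 + 3.782 + 2.625 + 1.137 + 2.559 + 3.61) / 10 = 2.8926
sigma = R_bar / d2 = 2.8926 / 2.059 = 1.4048567
Cp = (USL - LSL)/(6*sigma) = (125.0 - 102.0)/(6*1.4048567) = 2.7286
Cpu = (125.0 - 115.26)/(3*1.4048567) = 2.3110
Cpl = (115.26 - 102.0)/(3*1.4048567) = 3.1462
Cpk = min(Cpu, Cpl) = 2.3110

2.3110


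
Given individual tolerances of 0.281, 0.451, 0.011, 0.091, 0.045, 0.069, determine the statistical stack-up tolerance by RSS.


RSS = sqrt(0.281^2 + 0.451^2 + 0.011^2 + 0.091^2 + 0.045^2 + 0.069^2)
= sqrt(0.29755)
= 0.5455

0.5455


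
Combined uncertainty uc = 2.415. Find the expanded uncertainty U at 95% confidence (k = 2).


U = k * uc
U = 2 * 2.415
U = 4.8300

4.8300


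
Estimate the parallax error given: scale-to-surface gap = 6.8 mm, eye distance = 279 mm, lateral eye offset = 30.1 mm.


error = h * offset / d
= 6.8 * 30.1 / 279
= 0.7336

0.7336


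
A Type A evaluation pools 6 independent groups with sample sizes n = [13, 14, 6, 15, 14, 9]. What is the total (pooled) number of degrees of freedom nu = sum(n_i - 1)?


nu = sum_i (n_i - 1)
nu = ((13 - 1) + (14 - 1) + (6 - 1) + (15 - 1) + (14 - 1) + (9 - 1))
nu = 12 + 13 + 5 + 14 + 13 + 8
nu = 65

65


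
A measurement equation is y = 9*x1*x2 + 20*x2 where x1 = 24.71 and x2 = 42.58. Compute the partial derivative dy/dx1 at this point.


y = 9*x1*x2 + 20*x2
dy/dx1 = 9*x2
Evaluate at x2 = 42.58: c1 = 9 * 42.58
c1 = 383.2200

383.2200


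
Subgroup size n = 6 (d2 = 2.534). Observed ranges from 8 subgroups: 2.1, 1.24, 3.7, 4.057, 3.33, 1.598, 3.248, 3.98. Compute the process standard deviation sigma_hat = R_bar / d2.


R_bar = (2.1 + 1.24 + 3.7 + 4.057 + 3.33 + 1.598 + 3.248 + 3.98) / 8
R_bar = 23.253 / 8 = 2.906625
sigma_hat = R_bar / d2 = 2.906625 / 2.534 = 1.1471

1.1471


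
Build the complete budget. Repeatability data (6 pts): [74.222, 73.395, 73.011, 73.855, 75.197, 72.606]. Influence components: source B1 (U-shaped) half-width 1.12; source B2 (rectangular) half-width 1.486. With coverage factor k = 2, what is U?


mean = (74.222 + 73.395 + 73.011 + 73.855 + 75.197 + 72.606) / 6 = 73.71433333
s = sqrt(sum((x - mean)^2)/(n-1)) = 0.92745537
u_A = s / sqrt(n) = 0.92745537 / sqrt(6) = 0.37863207
u_B1 = 1.12 / sqrt(2) = 0.79195959
u_B2 = 1.486 / sqrt(3) = 0.8579425
uc = sqrt(0.37863207^2 + 0.79195959^2 + 0.8579425^2) = 1.2274476
U = k * uc = 2 * 1.2274476
U = 2.4549

2.4549


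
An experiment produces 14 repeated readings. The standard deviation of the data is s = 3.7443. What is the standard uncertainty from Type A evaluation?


u_A = s / sqrt(n)
u_A = 3.7443 / sqrt(14)
u_A = 3.7443 / 3.7416574
u_A = 1.0007

1.0007


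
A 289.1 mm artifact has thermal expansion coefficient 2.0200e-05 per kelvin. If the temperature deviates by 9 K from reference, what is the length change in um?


dL = L * alpha * dT
= 289.1 * 2.0200e-05 * 9
= 0.0525584 mm
dL_um = 0.0525584 * 1000 = 52.5584 um

52.5584


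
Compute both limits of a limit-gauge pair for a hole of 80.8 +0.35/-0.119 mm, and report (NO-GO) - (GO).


GO = nominal - lower_tol (smallest hole = maximum material condition)
GO = 80.8 - 0.119 = 80.681
NO-GO = nominal + upper_tol (largest hole = least material condition)
NO-GO = 80.8 + 0.35 = 81.15
spread = NO-GO - GO = 81.15 - 80.681 = 0.4690

0.4690


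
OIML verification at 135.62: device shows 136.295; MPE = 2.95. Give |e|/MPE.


e = indication - reference = 136.295 - 135.62 = 0.6750
|e| = 0.6750
ratio = |e| / MPE = 0.6750 / 2.95
ratio = 0.2288

0.2288


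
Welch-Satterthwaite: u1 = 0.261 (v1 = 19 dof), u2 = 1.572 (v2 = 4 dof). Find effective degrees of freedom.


uc = sqrt(u1^2 + u2^2) = sqrt(0.261^2 + 1.572^2) = 1.5935197
v_eff = uc^4 / (u1^4/v1 + u2^4/v2)
= 1.5935197^4 / (0.261^4/19 + 1.572^4/4)
= 6.4480701 / 1.5269318
v_eff = 4.2229

4.2229


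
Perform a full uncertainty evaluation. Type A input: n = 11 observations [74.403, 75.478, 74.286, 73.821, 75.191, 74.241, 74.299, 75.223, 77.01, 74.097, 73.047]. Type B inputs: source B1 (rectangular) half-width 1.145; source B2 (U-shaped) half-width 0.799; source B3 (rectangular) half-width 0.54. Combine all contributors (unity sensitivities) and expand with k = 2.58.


mean = (74.403 + 75.478 + 74.286 + 73.821 + 75.191 + 74.241 + 74.299 + 75.223 + 77.01 + 74.097 + 73.047) / 11 = 74.64509091
s = sqrt(sum((x - mean)^2)/(n-1)) = 1.0451112
u_A = s / sqrt(n) = 1.0451112 / sqrt(11) = 0.31511288
u_B1 = 1.145 / sqrt(3) = 0.66106606
u_B2 = 0.799 / sqrt(2) = 0.56497832
u_B3 = 0.54 / sqrt(3) = 0.31176915
uc = sqrt(0.31511288^2 + 0.66106606^2 + 0.56497832^2 + 0.31176915^2) = 0.97606607
U = k * uc = 2.58 * 0.97606607
U = 2.5183

2.5183


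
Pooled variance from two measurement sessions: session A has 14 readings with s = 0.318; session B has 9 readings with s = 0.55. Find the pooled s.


s_p = sqrt(((n1-1)*s1^2 + (n2-1)*s2^2) / (n1+n2-2))
numerator = (14-1)*0.318^2 + (9-1)*0.55^2 = 1.314612 + 2.42 = 3.734612
denominator = 14 + 9 - 2 = 21
s_p^2 = 3.734612 / 21 = 0.17783867
s_p = sqrt(0.17783867) = 0.4217

0.4217


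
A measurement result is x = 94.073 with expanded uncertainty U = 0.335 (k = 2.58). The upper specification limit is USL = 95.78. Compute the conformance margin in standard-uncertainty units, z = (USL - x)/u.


u = U / k = 0.335 / 2.58 = 0.12984496
margin = |USL - x| = |95.78 - 94.073| = 1.707
z = margin / u = 1.707 / 0.12984496
z = 13.1464

13.1464


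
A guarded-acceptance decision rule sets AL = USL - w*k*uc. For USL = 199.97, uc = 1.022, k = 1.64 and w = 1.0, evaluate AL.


U = k * uc = 1.64 * 1.022 = 1.67608
guard band g = w * U = 1.0 * 1.67608 = 1.67608
AL = USL - g = 199.97 - 1.67608
AL = 198.2939

198.2939


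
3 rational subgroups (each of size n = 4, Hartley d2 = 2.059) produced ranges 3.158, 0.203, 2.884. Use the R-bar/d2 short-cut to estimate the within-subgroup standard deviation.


R_bar = (3.158 + 0.203 + 2.884) / 3
R_bar = 6.245 / 3 = 2.0816667
sigma_hat = R_bar / d2 = 2.0816667 / 2.059 = 1.0110

1.0110


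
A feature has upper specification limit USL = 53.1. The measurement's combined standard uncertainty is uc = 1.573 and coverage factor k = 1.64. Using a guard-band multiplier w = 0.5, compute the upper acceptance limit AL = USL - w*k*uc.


U = k * uc = 1.64 * 1.573 = 2.57972
guard band g = w * U = 0.5 * 2.57972 = 1.28986
AL = USL - g = 53.1 - 1.28986
AL = 51.8101

51.8101


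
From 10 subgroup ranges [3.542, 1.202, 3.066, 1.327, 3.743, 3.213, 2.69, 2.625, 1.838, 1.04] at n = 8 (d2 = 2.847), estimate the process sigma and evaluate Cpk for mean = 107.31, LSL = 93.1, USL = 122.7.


R_bar = (3.542 + 1.202 + 3.066 + 1.327 + 3.743 + 3.213 + 2.69 + 2.625 + 1.838 + 1.04) / 10 = 2.4286
sigma = R_bar / d2 = 2.4286 / 2.847 = 0.85303829
Cp = (USL - LSL)/(6*sigma) = (122.7 - 93.1)/(6*0.85303829) = 5.7832
Cpu = (122.7 - 107.31)/(3*0.85303829) = 6.0138
Cpl = (107.31 - 93.1)/(3*0.85303829) = 5.5527
Cpk = min(Cpu, Cpl) = 5.5527

5.5527


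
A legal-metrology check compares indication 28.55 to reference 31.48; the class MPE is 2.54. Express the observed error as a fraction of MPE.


e = indication - reference = 28.55 - 31.48 = -2.9300
|e| = 2.9300
ratio = |e| / MPE = 2.9300 / 2.54
ratio = 1.1535

1.1535


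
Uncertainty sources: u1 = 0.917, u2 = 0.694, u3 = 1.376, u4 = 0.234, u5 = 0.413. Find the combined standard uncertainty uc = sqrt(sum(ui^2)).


uc = sqrt(0.917^2 + 0.694^2 + 1.376^2 + 0.234^2 + 0.413^2)
uc = sqrt(3.441226)
uc = 1.8551

1.8551


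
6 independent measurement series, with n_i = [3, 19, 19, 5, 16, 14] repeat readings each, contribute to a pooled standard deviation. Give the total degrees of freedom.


nu = sum_i (n_i - 1)
nu = ((3 - 1) + (19 - 1) + (19 - 1) + (5 - 1) + (16 - 1) + (14 - 1))
nu = 2 + 18 + 18 + 4 + 15 + 13
nu = 70

70


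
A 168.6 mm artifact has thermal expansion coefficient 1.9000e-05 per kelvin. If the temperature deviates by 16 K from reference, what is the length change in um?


dL = L * alpha * dT
= 168.6 * 1.9000e-05 * 16
= 0.0512544 mm
dL_um = 0.0512544 * 1000 = 51.2544 um

51.2544


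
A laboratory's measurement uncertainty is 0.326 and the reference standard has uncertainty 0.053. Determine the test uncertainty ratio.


TUR = u_lab / u_ref
= 0.326 / 0.053
= 6.1509

6.1509


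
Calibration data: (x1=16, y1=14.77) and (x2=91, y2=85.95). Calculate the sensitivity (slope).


slope = (y2 - y1) / (x2 - x1)
= (85.95 - 14.77) / (91 - 16)
= 71.1800 / 75
= 0.9491

0.9491


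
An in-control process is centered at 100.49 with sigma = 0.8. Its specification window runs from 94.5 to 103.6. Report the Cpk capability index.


Cpu = (USL - mean) / (3*sigma) = (103.6 - 100.49) / (3*0.8) = 1.2958
Cpl = (mean - LSL) / (3*sigma) = (100.49 - 94.5) / (3*0.8) = 2.4958
Cpk = min(Cpu, Cpl) = 1.2958

1.2958


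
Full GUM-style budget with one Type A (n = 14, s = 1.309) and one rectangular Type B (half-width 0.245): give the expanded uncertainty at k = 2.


u_A = s / sqrt(n) = 1.309 / sqrt(14) = 0.34984497
u_B = half_width / sqrt(3) = 0.245 / sqrt(3) = 0.14145082
uc = sqrt(u_A^2 + u_B^2) = sqrt(0.34984497^2 + 0.14145082^2) = 0.37735903
U = k * uc = 2 * 0.37735903
U = 0.7547

0.7547


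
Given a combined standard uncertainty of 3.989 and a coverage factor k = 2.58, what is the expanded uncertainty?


U = k * uc
U = 2.58 * 3.989
U = 10.2916

10.2916


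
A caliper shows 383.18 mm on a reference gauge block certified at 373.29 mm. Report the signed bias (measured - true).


Systematic error = measured - true
= 383.18 - 373.29
= 9.8900

9.8900


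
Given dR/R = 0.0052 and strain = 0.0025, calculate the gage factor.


GF = (dR/R) / epsilon
= 0.0052 / 0.0025
= 2.0800

2.0800


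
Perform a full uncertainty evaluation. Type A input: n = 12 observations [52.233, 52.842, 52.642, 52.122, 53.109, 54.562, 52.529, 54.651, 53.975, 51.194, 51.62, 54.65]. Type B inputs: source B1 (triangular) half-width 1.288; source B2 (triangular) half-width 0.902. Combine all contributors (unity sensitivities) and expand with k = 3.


mean = (52.233 + 52.842 + 52.642 + 52.122 + 53.109 + 54.562 + 52.529 + 54.651 + 53.975 + 51.194 + 51.62 + 54.65) / 12 = 53.01075
s = sqrt(sum((x - mean)^2)/(n-1)) = 1.1965649
u_A = s / sqrt(n) = 1.1965649 / sqrt(12) = 0.34541853
u_B1 = 1.288 / sqrt(6) = 0.5258238
u_B2 = 0.902 / sqrt(6) = 0.36823996
uc = sqrt(0.34541853^2 + 0.5258238^2 + 0.36823996^2) = 0.72897551
U = k * uc = 3 * 0.72897551
U = 2.1869

2.1869


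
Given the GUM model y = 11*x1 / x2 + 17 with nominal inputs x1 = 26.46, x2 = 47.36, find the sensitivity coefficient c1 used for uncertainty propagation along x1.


y = 11*x1 / x2 + 17
dy/dx1 = 11/x2
Evaluate at x2 = 47.36: c1 = 11 / 47.36
c1 = 0.2323

0.2323


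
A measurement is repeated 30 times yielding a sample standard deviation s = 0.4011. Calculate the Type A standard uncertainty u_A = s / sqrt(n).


u_A = s / sqrt(n)
u_A = 0.4011 / sqrt(30)
u_A = 0.4011 / 5.4772256
u_A = 0.0732

0.0732


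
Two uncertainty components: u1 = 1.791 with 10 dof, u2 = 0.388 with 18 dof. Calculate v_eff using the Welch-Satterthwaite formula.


uc = sqrt(u1^2 + u2^2) = sqrt(1.791^2 + 0.388^2) = 1.832546
v_eff = uc^4 / (u1^4/v1 + u2^4/v2)
= 1.832546^4 / (1.791^4/10 + 0.388^4/18)
= 11.277674 / 1.0301808
v_eff = 10.9473

10.9473


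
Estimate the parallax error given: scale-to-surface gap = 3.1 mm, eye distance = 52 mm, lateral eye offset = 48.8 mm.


error = h * offset / d
= 3.1 * 48.8 / 52
= 2.9092

2.9092


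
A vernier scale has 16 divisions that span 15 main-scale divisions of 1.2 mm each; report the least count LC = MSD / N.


LC = MSD / n_div
= 1.2 / 16
= 0.0750

0.0750


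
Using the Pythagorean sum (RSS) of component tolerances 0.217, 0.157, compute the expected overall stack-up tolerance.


RSS = sqrt(0.217^2 + 0.157^2)
= sqrt(0.071738)
= 0.2678

0.2678


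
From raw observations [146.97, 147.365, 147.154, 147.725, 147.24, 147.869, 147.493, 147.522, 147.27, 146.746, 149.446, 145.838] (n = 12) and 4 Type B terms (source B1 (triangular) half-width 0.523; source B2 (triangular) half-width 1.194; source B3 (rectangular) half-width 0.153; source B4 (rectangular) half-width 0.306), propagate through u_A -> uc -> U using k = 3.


mean = (146.97 + 147.365 + 147.154 + 147.725 + 147.24 + 147.869 + 147.493 + 147.522 + 147.27 + 146.746 + 149.446 + 145.838) / 12 = 147.3865
s = sqrt(sum((x - mean)^2)/(n-1)) = 0.83610292
u_A = s / sqrt(n) = 0.83610292 / sqrt(12) = 0.24136212
u_B1 = 0.523 / sqrt(6) = 0.21351386
u_B2 = 1.194 / sqrt(6) = 0.48744846
u_B3 = 0.153 / sqrt(3) = 0.088334591
u_B4 = 0.306 / sqrt(3) = 0.17666918
uc = sqrt(0.24136212^2 + 0.21351386^2 + 0.48744846^2 + 0.088334591^2 + 0.17666918^2) = 0.61681832
U = k * uc = 3 * 0.61681832
U = 1.8505

1.8505


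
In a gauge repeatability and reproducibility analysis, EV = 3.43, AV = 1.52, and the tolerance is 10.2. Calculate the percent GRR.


GRR = sqrt(EV^2 + AV^2) = sqrt(3.43^2 + 1.52^2) = 3.7517063
%GRR = GRR / tol * 100 = 3.7517063 / 10.2 * 100
%GRR = 36.7814

36.7814


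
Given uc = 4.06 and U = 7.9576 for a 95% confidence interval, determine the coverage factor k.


k = U / uc
k = 7.9576 / 4.06
k = 1.96

1.96


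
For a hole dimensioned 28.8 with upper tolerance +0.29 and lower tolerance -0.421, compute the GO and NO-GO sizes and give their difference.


GO = nominal - lower_tol (smallest hole = maximum material condition)
GO = 28.8 - 0.421 = 28.379
NO-GO = nominal + upper_tol (largest hole = least material condition)
NO-GO = 28.8 + 0.29 = 29.09
spread = NO-GO - GO = 29.09 - 28.379 = 0.7110

0.7110


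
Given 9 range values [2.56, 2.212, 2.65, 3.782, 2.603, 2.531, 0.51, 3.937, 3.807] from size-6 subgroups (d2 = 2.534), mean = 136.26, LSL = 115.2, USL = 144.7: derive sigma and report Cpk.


R_bar = (2.56 + 2.212 + 2.65 + 3.782 + 2.603 + 2.531 + 0.51 + 3.937 + 3.807) / 9 = 2.7324444
sigma = R_bar / d2 = 2.7324444 / 2.534 = 1.0783127
Cp = (USL - LSL)/(6*sigma) = (144.7 - 115.2)/(6*1.0783127) = 4.5596
Cpu = (144.7 - 136.26)/(3*1.0783127) = 2.6090
Cpl = (136.26 - 115.2)/(3*1.0783127) = 6.5102
Cpk = min(Cpu, Cpl) = 2.6090

2.6090


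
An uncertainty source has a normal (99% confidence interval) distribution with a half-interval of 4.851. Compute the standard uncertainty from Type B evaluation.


u_B = half_width / 2.576
u_B = 4.851 / 2.576
u_B = 1.8832

1.8832


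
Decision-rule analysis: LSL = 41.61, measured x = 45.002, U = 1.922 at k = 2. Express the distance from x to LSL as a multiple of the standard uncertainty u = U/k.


u = U / k = 1.922 / 2 = 0.961
margin = |LSL - x| = |41.61 - 45.002| = 3.392
z = margin / u = 3.392 / 0.961
z = 3.5297

3.5297


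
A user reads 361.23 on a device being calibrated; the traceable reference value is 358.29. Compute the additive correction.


Correction = standard - reading
= 358.29 - 361.23
= -2.9400

-2.9400


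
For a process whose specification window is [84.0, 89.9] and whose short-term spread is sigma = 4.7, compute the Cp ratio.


Cp = (USL - LSL) / (6 * sigma)
= (89.9 - 84.0) / (6 * 4.7)
= 5.9000 / 28.2000
= 0.2092

0.2092


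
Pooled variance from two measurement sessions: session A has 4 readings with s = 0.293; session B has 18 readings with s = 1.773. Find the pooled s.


s_p = sqrt(((n1-1)*s1^2 + (n2-1)*s2^2) / (n1+n2-2))
numerator = (4-1)*0.293^2 + (18-1)*1.773^2 = 0.257547 + 53.439993 = 53.69754
denominator = 4 + 18 - 2 = 20
s_p^2 = 53.69754 / 20 = 2.684877
s_p = sqrt(2.684877) = 1.6386

1.6386


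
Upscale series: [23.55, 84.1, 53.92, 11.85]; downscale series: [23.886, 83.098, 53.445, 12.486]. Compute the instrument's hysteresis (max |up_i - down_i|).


|23.55 - 23.886| = 0.3360
|84.1 - 83.098| = 1.0020
|53.92 - 53.445| = 0.4750
|11.85 - 12.486| = 0.6360
hysteresis = max(diffs) = 1.0020

1.0020


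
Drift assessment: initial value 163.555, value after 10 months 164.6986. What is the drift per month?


rate = (v2 - v1) / months
= (164.6986 - 163.555) / 10
= 1.1436 / 10
= 0.1144

0.1144


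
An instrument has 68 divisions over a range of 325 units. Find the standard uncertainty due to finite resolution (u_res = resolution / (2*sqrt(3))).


resolution = range / divisions
resolution = 325 / 68 = 4.7794118
u_res = resolution / (2*sqrt(3))
u_res = 4.7794118 / 3.4641016
u_res = 1.3797

1.3797


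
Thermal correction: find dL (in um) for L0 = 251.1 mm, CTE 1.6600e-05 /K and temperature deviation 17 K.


dL = L * alpha * dT
= 251.1 * 1.6600e-05 * 17
= 0.0708604 mm
dL_um = 0.0708604 * 1000 = 70.8604 um

70.8604


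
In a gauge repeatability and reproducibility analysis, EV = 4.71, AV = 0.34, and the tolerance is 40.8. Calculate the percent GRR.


GRR = sqrt(EV^2 + AV^2) = sqrt(4.71^2 + 0.34^2) = 4.7222558
%GRR = GRR / tol * 100 = 4.7222558 / 40.8 * 100
%GRR = 11.5742

11.5742


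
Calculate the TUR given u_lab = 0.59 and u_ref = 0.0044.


TUR = u_lab / u_ref
= 0.59 / 0.0044
= 134.0909

134.0909


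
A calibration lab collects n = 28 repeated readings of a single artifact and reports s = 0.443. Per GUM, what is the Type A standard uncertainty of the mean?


u_A = s / sqrt(n)
u_A = 0.443 / sqrt(28)
u_A = 0.443 / 5.2915026
u_A = 0.0837

0.0837


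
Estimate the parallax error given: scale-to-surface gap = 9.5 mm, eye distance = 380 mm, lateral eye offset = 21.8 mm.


error = h * offset / d
= 9.5 * 21.8 / 380
= 0.5450

0.5450


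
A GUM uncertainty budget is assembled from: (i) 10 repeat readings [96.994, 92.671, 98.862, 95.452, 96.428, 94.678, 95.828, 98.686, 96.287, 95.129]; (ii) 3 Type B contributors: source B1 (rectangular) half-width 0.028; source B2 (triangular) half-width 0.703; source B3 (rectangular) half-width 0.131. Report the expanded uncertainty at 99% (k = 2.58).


mean = (96.994 + 92.671 + 98.862 + 95.452 + 96.428 + 94.678 + 95.828 + 98.686 + 96.287 + 95.129) / 10 = 96.1015
s = sqrt(sum((x - mean)^2)/(n-1)) = 1.8401286
u_A = s / sqrt(n) = 1.8401286 / sqrt(10) = 0.58189976
u_B1 = 0.028 / sqrt(3) = 0.016165808
u_B2 = 0.703 / sqrt(6) = 0.28699855
u_B3 = 0.131 / sqrt(3) = 0.075632885
uc = sqrt(0.58189976^2 + 0.016165808^2 + 0.28699855^2 + 0.075632885^2) = 0.65341959
U = k * uc = 2.58 * 0.65341959
U = 1.6858

1.6858


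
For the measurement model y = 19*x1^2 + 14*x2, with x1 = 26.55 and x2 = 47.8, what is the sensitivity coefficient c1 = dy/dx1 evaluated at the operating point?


y = 19*x1^2 + 14*x2
dy/dx1 = 2*19*x1
Evaluate at x1 = 26.55: c1 = 38 * 26.55
c1 = 1008.9000

1008.9000


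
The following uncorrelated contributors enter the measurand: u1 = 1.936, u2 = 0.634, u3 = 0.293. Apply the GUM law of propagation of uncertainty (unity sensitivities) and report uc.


uc = sqrt(1.936^2 + 0.634^2 + 0.293^2)
uc = sqrt(4.235901)
uc = 2.0581

2.0581


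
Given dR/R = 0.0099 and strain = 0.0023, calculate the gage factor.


GF = (dR/R) / epsilon
= 0.0099 / 0.0023
= 4.3043

4.3043


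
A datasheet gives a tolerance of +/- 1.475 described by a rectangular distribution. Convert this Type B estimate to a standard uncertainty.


u_B = half_width / sqrt(3)
u_B = 1.475 / 1.7320508
u_B = 0.8516

0.8516


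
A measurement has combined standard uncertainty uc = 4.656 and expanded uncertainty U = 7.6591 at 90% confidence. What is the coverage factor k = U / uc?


k = U / uc
k = 7.6591 / 4.656
k = 1.645

1.645


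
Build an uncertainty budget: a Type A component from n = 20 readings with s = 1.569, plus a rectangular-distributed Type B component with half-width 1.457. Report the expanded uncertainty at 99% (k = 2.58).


u_A = s / sqrt(n) = 1.569 / sqrt(20) = 0.35083907
u_B = half_width / sqrt(3) = 1.457 / sqrt(3) = 0.84119934
uc = sqrt(u_A^2 + u_B^2) = sqrt(0.35083907^2 + 0.84119934^2) = 0.91142986
U = k * uc = 2.58 * 0.91142986
U = 2.3515

2.3515


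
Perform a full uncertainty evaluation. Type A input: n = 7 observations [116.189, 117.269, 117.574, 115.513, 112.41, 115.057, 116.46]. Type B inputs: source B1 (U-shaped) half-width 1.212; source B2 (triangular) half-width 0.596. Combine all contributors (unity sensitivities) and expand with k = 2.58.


mean = (116.189 + 117.269 + 117.574 + 115.513 + 112.41 + 115.057 + 116.46) / 7 = 115.7817143
s = sqrt(sum((x - mean)^2)/(n-1)) = 1.7328269
u_A = s / sqrt(n) = 1.7328269 / sqrt(7) = 0.65494701
u_B1 = 1.212 / sqrt(2) = 0.85701342
u_B2 = 0.596 / sqrt(6) = 0.24331598
uc = sqrt(0.65494701^2 + 0.85701342^2 + 0.24331598^2) = 1.1057261
U = k * uc = 2.58 * 1.1057261
U = 2.8528

2.8528


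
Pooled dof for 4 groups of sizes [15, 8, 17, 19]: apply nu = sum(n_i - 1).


nu = sum_i (n_i - 1)
nu = ((15 - 1) + (8 - 1) + (17 - 1) + (19 - 1))
nu = 14 + 7 + 16 + 18
nu = 55

55


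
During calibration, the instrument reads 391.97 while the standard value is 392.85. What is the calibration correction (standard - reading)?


Correction = standard - reading
= 392.85 - 391.97
= 0.8800

0.8800


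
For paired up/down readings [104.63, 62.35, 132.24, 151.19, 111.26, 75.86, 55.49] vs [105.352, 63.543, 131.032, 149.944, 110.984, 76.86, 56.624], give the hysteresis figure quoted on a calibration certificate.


|104.63 - 105.352| = 0.7220
|62.35 - 63.543| = 1.1930
|132.24 - 131.032| = 1.2080
|151.19 - 149.944| = 1.2460
|111.26 - 110.984| = 0.2760
|75.86 - 76.86| = 1.0000
|55.49 - 56.624| = 1.1340
hysteresis = max(diffs) = 1.2460

1.2460


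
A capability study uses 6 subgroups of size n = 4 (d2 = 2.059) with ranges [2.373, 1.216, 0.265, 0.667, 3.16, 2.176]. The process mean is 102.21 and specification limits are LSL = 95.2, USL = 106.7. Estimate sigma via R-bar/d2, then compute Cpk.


R_bar = (2.373 + 1.216 + 0.265 + 0.667 + 3.16 + 2.176) / 6 = 1.6428333
sigma = R_bar / d2 = 1.6428333 / 2.059 = 0.79787921
Cp = (USL - LSL)/(6*sigma) = (106.7 - 95.2)/(6*0.79787921) = 2.4022
Cpu = (106.7 - 102.21)/(3*0.79787921) = 1.8758
Cpl = (102.21 - 95.2)/(3*0.79787921) = 2.9286
Cpk = min(Cpu, Cpl) = 1.8758

1.8758


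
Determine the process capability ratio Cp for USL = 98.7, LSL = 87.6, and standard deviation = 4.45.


Cp = (USL - LSL) / (6 * sigma)
= (98.7 - 87.6) / (6 * 4.45)
= 11.1000 / 26.7000
= 0.4157

0.4157


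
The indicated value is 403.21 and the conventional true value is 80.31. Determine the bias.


Systematic error = measured - true
= 403.21 - 80.31
= 322.9000

322.9000


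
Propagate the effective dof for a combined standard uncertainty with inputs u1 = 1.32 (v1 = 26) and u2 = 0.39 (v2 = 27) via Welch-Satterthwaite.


uc = sqrt(u1^2 + u2^2) = sqrt(1.32^2 + 0.39^2) = 1.3764084
v_eff = uc^4 / (u1^4/v1 + u2^4/v2)
= 1.3764084^4 / (1.32^4/26 + 0.39^4/27)
= 3.5891306 / 0.11762444
v_eff = 30.5135

30.5135


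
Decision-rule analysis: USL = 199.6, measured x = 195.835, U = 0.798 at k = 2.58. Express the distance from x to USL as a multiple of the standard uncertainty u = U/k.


u = U / k = 0.798 / 2.58 = 0.30930233
margin = |USL - x| = |199.6 - 195.835| = 3.765
z = margin / u = 3.765 / 0.30930233
z = 12.1726

12.1726


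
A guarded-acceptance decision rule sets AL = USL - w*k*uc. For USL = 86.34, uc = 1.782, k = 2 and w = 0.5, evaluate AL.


U = k * uc = 2 * 1.782 = 3.564
guard band g = w * U = 0.5 * 3.564 = 1.782
AL = USL - g = 86.34 - 1.782
AL = 84.5580

84.5580


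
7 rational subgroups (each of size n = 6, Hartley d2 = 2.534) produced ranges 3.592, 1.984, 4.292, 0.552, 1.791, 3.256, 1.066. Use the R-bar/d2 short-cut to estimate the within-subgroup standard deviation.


R_bar = (3.592 + 1.984 + 4.292 + 0.552 + 1.791 + 3.256 + 1.066) / 7
R_bar = 16.533 / 7 = 2.3618571
sigma_hat = R_bar / d2 = 2.3618571 / 2.534 = 0.9321

0.9321


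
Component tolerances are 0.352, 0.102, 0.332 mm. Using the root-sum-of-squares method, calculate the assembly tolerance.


RSS = sqrt(0.352^2 + 0.102^2 + 0.332^2)
= sqrt(0.244532)
= 0.4945

0.4945


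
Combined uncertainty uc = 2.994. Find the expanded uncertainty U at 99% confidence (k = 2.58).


U = k * uc
U = 2.58 * 2.994
U = 7.7245

7.7245


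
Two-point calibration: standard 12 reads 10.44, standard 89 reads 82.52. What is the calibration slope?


slope = (y2 - y1) / (x2 - x1)
= (82.52 - 10.44) / (89 - 12)
= 72.0800 / 77
= 0.9361

0.9361


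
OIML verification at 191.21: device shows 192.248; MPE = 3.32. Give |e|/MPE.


e = indication - reference = 192.248 - 191.21 = 1.0380
|e| = 1.0380
ratio = |e| / MPE = 1.0380 / 3.32
ratio = 0.3127

0.3127


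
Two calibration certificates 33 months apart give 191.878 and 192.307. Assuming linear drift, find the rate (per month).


rate = (v2 - v1) / months
= (192.307 - 191.878) / 33
= 0.4290 / 33
= 0.0130

0.0130


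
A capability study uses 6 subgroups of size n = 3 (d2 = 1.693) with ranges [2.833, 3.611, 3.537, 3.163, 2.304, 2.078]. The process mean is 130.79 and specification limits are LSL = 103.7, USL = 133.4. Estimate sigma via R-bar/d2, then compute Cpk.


R_bar = (2.833 + 3.611 + 3.537 + 3.163 + 2.304 + 2.078) / 6 = 2.921
sigma = R_bar / d2 = 2.921 / 1.693 = 1.7253396
Cp = (USL - LSL)/(6*sigma) = (133.4 - 103.7)/(6*1.7253396) = 2.8690
Cpu = (133.4 - 130.79)/(3*1.7253396) = 0.5042
Cpl = (130.79 - 103.7)/(3*1.7253396) = 5.2338
Cpk = min(Cpu, Cpl) = 0.5042

0.5042


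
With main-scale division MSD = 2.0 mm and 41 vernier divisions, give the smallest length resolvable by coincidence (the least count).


LC = MSD / n_div
= 2.0 / 41
= 0.0488

0.0488


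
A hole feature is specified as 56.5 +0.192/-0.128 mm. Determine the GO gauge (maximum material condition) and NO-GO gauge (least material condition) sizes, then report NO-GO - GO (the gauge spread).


GO = nominal - lower_tol (smallest hole = maximum material condition)
GO = 56.5 - 0.128 = 56.372
NO-GO = nominal + upper_tol (largest hole = least material condition)
NO-GO = 56.5 + 0.192 = 56.692
spread = NO-GO - GO = 56.692 - 56.372 = 0.3200

0.3200


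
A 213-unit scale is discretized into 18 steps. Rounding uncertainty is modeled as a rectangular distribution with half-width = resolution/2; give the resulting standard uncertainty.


resolution = range / divisions
resolution = 213 / 18 = 11.833333
u_res = resolution / (2*sqrt(3))
u_res = 11.833333 / 3.4641016
u_res = 3.4160

3.4160


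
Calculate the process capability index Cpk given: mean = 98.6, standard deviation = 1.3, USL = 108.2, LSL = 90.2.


Cpu = (USL - mean) / (3*sigma) = (108.2 - 98.6) / (3*1.3) = 2.4615
Cpl = (mean - LSL) / (3*sigma) = (98.6 - 90.2) / (3*1.3) = 2.1538
Cpk = min(Cpu, Cpl) = 2.1538

2.1538


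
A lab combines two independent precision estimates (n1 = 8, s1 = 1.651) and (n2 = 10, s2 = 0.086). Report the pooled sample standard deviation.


s_p = sqrt(((n1-1)*s1^2 + (n2-1)*s2^2) / (n1+n2-2))
numerator = (8-1)*1.651^2 + (10-1)*0.086^2 = 19.080607 + 0.066564 = 19.147171
denominator = 8 + 10 - 2 = 16
s_p^2 = 19.147171 / 16 = 1.1966982
s_p = sqrt(1.1966982) = 1.0939

1.0939


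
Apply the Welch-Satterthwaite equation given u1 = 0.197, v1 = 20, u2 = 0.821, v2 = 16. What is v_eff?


uc = sqrt(u1^2 + u2^2) = sqrt(0.197^2 + 0.821^2) = 0.84430445
v_eff = uc^4 / (u1^4/v1 + u2^4/v2)
= 0.84430445^4 / (0.197^4/20 + 0.821^4/16)
= 0.50815513 / 0.028471011
v_eff = 17.8482

17.8482


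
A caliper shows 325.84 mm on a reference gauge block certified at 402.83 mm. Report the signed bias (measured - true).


Systematic error = measured - true
= 325.84 - 402.83
= -76.9900

-76.9900


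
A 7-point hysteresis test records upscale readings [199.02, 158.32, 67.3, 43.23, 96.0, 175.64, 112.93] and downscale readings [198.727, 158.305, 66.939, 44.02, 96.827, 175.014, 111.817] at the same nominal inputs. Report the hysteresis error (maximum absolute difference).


|199.02 - 198.727| = 0.2930
|158.32 - 158.305| = 0.0150
|67.3 - 66.939| = 0.3610
|43.23 - 44.02| = 0.7900
|96.0 - 96.827| = 0.8270
|175.64 - 175.014| = 0.6260
|112.93 - 111.817| = 1.1130
hysteresis = max(diffs) = 1.1130

1.1130


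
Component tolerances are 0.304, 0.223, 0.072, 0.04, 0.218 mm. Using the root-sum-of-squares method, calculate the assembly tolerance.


RSS = sqrt(0.304^2 + 0.223^2 + 0.072^2 + 0.04^2 + 0.218^2)
= sqrt(0.196453)
= 0.4432

0.4432


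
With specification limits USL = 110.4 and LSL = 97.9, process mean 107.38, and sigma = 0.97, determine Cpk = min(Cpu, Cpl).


Cpu = (USL - mean) / (3*sigma) = (110.4 - 107.38) / (3*0.97) = 1.0378
Cpl = (mean - LSL) / (3*sigma) = (107.38 - 97.9) / (3*0.97) = 3.2577
Cpk = min(Cpu, Cpl) = 1.0378

1.0378


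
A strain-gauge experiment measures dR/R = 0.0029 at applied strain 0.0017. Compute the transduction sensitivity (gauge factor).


GF = (dR/R) / epsilon
= 0.0029 / 0.0017
= 1.7059

1.7059


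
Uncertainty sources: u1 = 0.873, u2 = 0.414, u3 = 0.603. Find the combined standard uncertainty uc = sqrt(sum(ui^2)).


uc = sqrt(0.873^2 + 0.414^2 + 0.603^2)
uc = sqrt(1.297134)
uc = 1.1389

1.1389


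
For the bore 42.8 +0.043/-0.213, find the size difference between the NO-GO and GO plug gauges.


GO = nominal - lower_tol (smallest hole = maximum material condition)
GO = 42.8 - 0.213 = 42.587
NO-GO = nominal + upper_tol (largest hole = least material condition)
NO-GO = 42.8 + 0.043 = 42.843
spread = NO-GO - GO = 42.843 - 42.587 = 0.2560

0.2560


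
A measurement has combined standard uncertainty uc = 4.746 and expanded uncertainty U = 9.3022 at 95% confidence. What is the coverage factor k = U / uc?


k = U / uc
k = 9.3022 / 4.746
k = 1.96

1.96


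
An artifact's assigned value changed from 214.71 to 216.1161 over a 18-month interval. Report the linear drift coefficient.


rate = (v2 - v1) / months
= (216.1161 - 214.71) / 18
= 1.4061 / 18
= 0.0781

0.0781


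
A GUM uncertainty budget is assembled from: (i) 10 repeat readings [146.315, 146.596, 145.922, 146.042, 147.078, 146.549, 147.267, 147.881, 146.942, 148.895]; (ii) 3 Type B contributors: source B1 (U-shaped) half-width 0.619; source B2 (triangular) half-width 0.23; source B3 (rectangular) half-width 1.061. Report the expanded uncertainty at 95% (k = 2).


mean = (146.315 + 146.596 + 145.922 + 146.042 + 147.078 + 146.549 + 147.267 + 147.881 + 146.942 + 148.895) / 10 = 146.9487
s = sqrt(sum((x - mean)^2)/(n-1)) = 0.90291479
u_A = s / sqrt(n) = 0.90291479 / sqrt(10) = 0.28552673
u_B1 = 0.619 / sqrt(2) = 0.4376991
u_B2 = 0.23 / sqrt(6) = 0.093897107
u_B3 = 1.061 / sqrt(3) = 0.61256864
uc = sqrt(0.28552673^2 + 0.4376991^2 + 0.093897107^2 + 0.61256864^2) = 0.81065592
U = k * uc = 2 * 0.81065592
U = 1.6213

1.6213


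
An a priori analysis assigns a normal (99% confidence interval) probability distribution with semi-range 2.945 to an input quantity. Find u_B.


u_B = half_width / 2.576
u_B = 2.945 / 2.576
u_B = 1.1432

1.1432


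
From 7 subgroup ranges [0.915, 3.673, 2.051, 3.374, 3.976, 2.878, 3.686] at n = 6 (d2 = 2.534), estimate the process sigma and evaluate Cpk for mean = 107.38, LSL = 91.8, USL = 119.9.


R_bar = (0.915 + 3.673 + 2.051 + 3.374 + 3.976 + 2.878 + 3.686) / 7 = 2.9361429
sigma = R_bar / d2 = 2.9361429 / 2.534 = 1.1586989
Cp = (USL - LSL)/(6*sigma) = (119.9 - 91.8)/(6*1.1586989) = 4.0419
Cpu = (119.9 - 107.38)/(3*1.1586989) = 3.6017
Cpl = (107.38 - 91.8)/(3*1.1586989) = 4.4820
Cpk = min(Cpu, Cpl) = 3.6017

3.6017


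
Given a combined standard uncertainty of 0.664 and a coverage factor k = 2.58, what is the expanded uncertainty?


U = k * uc
U = 2.58 * 0.664
U = 1.7131

1.7131


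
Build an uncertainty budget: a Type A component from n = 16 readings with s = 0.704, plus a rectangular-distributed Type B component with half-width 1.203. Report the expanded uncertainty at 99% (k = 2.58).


u_A = s / sqrt(n) = 0.704 / sqrt(16) = 0.176
u_B = half_width / sqrt(3) = 1.203 / sqrt(3) = 0.69455237
uc = sqrt(u_A^2 + u_B^2) = sqrt(0.176^2 + 0.69455237^2) = 0.71650471
U = k * uc = 2.58 * 0.71650471
U = 1.8486

1.8486


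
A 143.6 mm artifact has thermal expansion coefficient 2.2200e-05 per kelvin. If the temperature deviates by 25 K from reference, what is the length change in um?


dL = L * alpha * dT
= 143.6 * 2.2200e-05 * 25
= 0.0796980 mm
dL_um = 0.0796980 * 1000 = 79.6980 um

79.6980


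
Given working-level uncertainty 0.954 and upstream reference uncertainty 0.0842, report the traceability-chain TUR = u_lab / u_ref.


TUR = u_lab / u_ref
= 0.954 / 0.0842
= 11.3302

11.3302


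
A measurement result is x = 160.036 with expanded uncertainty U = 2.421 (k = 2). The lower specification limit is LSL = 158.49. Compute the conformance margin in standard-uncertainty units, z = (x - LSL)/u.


u = U / k = 2.421 / 2 = 1.2105
margin = |LSL - x| = |158.49 - 160.036| = 1.546
z = margin / u = 1.546 / 1.2105
z = 1.2772

1.2772


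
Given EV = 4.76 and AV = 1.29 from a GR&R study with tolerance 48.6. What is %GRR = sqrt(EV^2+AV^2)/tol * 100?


GRR = sqrt(EV^2 + AV^2) = sqrt(4.76^2 + 1.29^2) = 4.9317036
%GRR = GRR / tol * 100 = 4.9317036 / 48.6 * 100
%GRR = 10.1475

10.1475


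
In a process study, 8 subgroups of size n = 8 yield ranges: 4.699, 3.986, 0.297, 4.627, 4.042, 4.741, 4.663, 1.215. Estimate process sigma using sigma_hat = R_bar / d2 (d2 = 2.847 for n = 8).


R_bar = (4.699 + 3.986 + 0.297 + 4.627 + 4.042 + 4.741 + 4.663 + 1.215) / 8
R_bar = 28.27 / 8 = 3.53375
sigma_hat = R_bar / d2 = 3.53375 / 2.847 = 1.2412

1.2412


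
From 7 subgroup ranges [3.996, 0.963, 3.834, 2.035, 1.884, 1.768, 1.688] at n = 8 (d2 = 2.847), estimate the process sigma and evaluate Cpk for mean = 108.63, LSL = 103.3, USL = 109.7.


R_bar = (3.996 + 0.963 + 3.834 + 2.035 + 1.884 + 1.768 + 1.688) / 7 = 2.3097143
sigma = R_bar / d2 = 2.3097143 / 2.847 = 0.81128005
Cp = (USL - LSL)/(6*sigma) = (109.7 - 103.3)/(6*0.81128005) = 1.3148
Cpu = (109.7 - 108.63)/(3*0.81128005) = 0.4396
Cpl = (108.63 - 103.3)/(3*0.81128005) = 2.1900
Cpk = min(Cpu, Cpl) = 0.4396

0.4396


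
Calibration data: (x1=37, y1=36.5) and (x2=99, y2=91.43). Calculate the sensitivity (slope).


slope = (y2 - y1) / (x2 - x1)
= (91.43 - 36.5) / (99 - 37)
= 54.9300 / 62
= 0.8860

0.8860


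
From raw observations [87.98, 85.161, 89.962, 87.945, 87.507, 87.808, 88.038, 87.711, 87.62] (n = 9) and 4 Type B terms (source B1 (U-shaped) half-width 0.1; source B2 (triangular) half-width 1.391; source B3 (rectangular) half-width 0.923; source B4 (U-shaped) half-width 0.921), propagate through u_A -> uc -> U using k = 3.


mean = (87.98 + 85.161 + 89.962 + 87.945 + 87.507 + 87.808 + 88.038 + 87.711 + 87.62) / 9 = 87.748
s = sqrt(sum((x - mean)^2)/(n-1)) = 1.2170935
u_A = s / sqrt(n) = 1.2170935 / sqrt(9) = 0.40569783
u_B1 = 0.1 / sqrt(2) = 0.070710678
u_B2 = 1.391 / sqrt(6) = 0.56787337
u_B3 = 0.923 / sqrt(3) = 0.5328943
u_B4 = 0.921 / sqrt(2) = 0.65124535
uc = sqrt(0.40569783^2 + 0.070710678^2 + 0.56787337^2 + 0.5328943^2 + 0.65124535^2) = 1.0955217
U = k * uc = 3 * 1.0955217
U = 3.2866

3.2866


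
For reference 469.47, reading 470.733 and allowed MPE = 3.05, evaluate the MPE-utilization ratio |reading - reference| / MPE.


e = indication - reference = 470.733 - 469.47 = 1.2630
|e| = 1.2630
ratio = |e| / MPE = 1.2630 / 3.05
ratio = 0.4141

0.4141


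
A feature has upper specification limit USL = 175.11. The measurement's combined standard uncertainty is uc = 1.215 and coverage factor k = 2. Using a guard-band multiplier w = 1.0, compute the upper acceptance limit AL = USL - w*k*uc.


U = k * uc = 2 * 1.215 = 2.43
guard band g = w * U = 1.0 * 2.43 = 2.43
AL = USL - g = 175.11 - 2.43
AL = 172.6800

172.6800
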